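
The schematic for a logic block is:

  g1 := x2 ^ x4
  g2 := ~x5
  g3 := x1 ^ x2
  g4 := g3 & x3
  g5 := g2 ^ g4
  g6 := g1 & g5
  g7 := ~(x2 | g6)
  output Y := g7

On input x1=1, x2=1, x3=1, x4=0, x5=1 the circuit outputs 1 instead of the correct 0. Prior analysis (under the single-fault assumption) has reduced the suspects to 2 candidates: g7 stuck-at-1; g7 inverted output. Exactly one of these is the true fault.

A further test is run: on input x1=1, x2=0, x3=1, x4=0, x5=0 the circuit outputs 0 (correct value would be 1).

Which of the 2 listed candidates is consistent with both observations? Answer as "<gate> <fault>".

Evaluate each candidate on input x1=1, x2=0, x3=1, x4=0, x5=0:
  g7 stuck-at-1: g1=0, g2=1, g3=1, g4=1, g5=0, g6=0, g7=1 [stuck-at-1] → 1 — eliminated
  g7 inverted output: g1=0, g2=1, g3=1, g4=1, g5=0, g6=0, g7=0 [inverted output] → 0 — matches
Only g7 inverted output reproduces the observed 0.

g7 inverted output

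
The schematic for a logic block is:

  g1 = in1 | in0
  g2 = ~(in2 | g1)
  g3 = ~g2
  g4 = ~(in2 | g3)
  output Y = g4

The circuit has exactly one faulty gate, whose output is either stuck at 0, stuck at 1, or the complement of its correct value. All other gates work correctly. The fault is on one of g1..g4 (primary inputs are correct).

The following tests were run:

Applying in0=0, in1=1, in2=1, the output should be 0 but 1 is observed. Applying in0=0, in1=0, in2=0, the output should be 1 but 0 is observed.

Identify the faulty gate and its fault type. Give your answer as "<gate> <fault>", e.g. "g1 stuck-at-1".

Fault-free values for test 1 (in0=0, in1=1, in2=1): g1=1, g2=0, g3=1, g4=0, giving Y=0. Observed 1.
Test 1: faults giving observed 1 are {g4 stuck-at-1, g4 inverted output}.
Test 2 (in0=0, in1=0, in2=0): fault-free g1=0, g2=1, g3=0, g4=1 → 1; observed 0. Eliminates g4 stuck-at-1.
Only g4 inverted output is consistent with every test.

g4 inverted output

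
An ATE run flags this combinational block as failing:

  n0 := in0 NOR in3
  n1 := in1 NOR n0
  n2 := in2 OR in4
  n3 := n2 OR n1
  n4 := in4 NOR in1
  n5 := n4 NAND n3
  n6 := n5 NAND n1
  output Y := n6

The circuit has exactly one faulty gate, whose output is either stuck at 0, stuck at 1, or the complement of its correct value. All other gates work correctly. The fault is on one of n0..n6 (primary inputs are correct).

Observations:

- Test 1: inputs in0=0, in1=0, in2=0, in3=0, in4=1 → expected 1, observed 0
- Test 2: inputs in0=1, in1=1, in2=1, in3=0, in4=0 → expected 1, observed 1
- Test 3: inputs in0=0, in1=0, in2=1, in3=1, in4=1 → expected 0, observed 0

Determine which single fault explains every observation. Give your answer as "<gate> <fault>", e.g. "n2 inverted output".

n0 stuck-at-0

Fault-free values for test 1 (in0=0, in1=0, in2=0, in3=0, in4=1): n0=1, n1=0, n2=1, n3=1, n4=0, n5=1, n6=1, giving Y=1. Observed 0.
Test 1: faults giving observed 0 are {n0 stuck-at-0, n0 inverted output, n1 stuck-at-1, n1 inverted output, n6 stuck-at-0, n6 inverted output}.
Test 2 (in0=1, in1=1, in2=1, in3=0, in4=0): fault-free n0=0, n1=0, n2=1, n3=1, n4=0, n5=1, n6=1 → 1; observed 1. Eliminates n1 stuck-at-1, n1 inverted output, n6 stuck-at-0, n6 inverted output.
Test 3 (in0=0, in1=0, in2=1, in3=1, in4=1): fault-free n0=0, n1=1, n2=1, n3=1, n4=0, n5=1, n6=0 → 0; observed 0. Eliminates n0 inverted output.
Only n0 stuck-at-0 is consistent with every test.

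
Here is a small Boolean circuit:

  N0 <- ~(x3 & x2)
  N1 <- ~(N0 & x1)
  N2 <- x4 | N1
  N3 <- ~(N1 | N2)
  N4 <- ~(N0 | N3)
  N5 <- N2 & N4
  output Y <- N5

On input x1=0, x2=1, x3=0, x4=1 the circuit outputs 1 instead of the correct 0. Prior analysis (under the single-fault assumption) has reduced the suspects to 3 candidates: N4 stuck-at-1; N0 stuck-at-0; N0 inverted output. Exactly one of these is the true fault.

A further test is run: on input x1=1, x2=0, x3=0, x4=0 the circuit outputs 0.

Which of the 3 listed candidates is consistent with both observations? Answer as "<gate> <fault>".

N4 stuck-at-1

Evaluate each candidate on input x1=1, x2=0, x3=0, x4=0:
  N4 stuck-at-1: N0=1, N1=0, N2=0, N3=1, N4=1 [stuck-at-1], N5=0 → 0 — matches
  N0 stuck-at-0: N0=0 [stuck-at-0], N1=1, N2=1, N3=0, N4=1, N5=1 → 1 — eliminated
  N0 inverted output: N0=0 [inverted output], N1=1, N2=1, N3=0, N4=1, N5=1 → 1 — eliminated
Only N4 stuck-at-1 reproduces the observed 0.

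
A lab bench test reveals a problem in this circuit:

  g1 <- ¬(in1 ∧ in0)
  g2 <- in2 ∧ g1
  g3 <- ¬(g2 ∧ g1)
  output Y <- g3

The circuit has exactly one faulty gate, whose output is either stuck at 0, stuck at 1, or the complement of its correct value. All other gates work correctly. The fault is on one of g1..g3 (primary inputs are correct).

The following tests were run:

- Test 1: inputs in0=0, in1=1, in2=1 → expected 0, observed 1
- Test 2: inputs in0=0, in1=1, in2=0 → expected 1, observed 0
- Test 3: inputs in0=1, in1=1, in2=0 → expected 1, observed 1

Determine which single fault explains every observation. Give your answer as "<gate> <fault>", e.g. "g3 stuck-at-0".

g2 inverted output

Fault-free values for test 1 (in0=0, in1=1, in2=1): g1=1, g2=1, g3=0, giving Y=0. Observed 1.
Test 1: faults giving observed 1 are {g1 stuck-at-0, g1 inverted output, g2 stuck-at-0, g2 inverted output, g3 stuck-at-1, g3 inverted output}.
Test 2 (in0=0, in1=1, in2=0): fault-free g1=1, g2=0, g3=1 → 1; observed 0. Eliminates g1 stuck-at-0, g1 inverted output, g2 stuck-at-0, g3 stuck-at-1.
Test 3 (in0=1, in1=1, in2=0): fault-free g1=0, g2=0, g3=1 → 1; observed 1. Eliminates g3 inverted output.
Only g2 inverted output is consistent with every test.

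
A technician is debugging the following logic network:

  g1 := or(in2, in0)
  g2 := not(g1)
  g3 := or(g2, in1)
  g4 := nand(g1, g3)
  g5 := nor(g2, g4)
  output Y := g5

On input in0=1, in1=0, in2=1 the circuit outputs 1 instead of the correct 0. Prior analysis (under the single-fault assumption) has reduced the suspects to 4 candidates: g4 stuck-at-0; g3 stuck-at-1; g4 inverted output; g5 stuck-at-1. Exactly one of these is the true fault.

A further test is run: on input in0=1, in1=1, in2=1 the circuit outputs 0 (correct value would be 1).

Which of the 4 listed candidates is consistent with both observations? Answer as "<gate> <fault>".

g4 inverted output

Evaluate each candidate on input in0=1, in1=1, in2=1:
  g4 stuck-at-0: g1=1, g2=0, g3=1, g4=0 [stuck-at-0], g5=1 → 1 — eliminated
  g3 stuck-at-1: g1=1, g2=0, g3=1 [stuck-at-1], g4=0, g5=1 → 1 — eliminated
  g4 inverted output: g1=1, g2=0, g3=1, g4=1 [inverted output], g5=0 → 0 — matches
  g5 stuck-at-1: g1=1, g2=0, g3=1, g4=0, g5=1 [stuck-at-1] → 1 — eliminated
Only g4 inverted output reproduces the observed 0.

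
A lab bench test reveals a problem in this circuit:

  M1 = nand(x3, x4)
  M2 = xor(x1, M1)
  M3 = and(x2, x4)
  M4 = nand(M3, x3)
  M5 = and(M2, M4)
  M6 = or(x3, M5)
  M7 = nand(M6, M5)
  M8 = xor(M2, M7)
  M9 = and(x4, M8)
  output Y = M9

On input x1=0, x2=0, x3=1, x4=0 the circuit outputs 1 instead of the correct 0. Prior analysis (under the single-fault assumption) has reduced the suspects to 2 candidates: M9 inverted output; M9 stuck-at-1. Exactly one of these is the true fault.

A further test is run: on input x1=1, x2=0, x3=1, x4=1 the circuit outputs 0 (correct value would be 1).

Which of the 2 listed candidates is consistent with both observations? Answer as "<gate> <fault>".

Evaluate each candidate on input x1=1, x2=0, x3=1, x4=1:
  M9 inverted output: M1=0, M2=1, M3=0, M4=1, M5=1, M6=1, M7=0, M8=1, M9=0 [inverted output] → 0 — matches
  M9 stuck-at-1: M1=0, M2=1, M3=0, M4=1, M5=1, M6=1, M7=0, M8=1, M9=1 [stuck-at-1] → 1 — eliminated
Only M9 inverted output reproduces the observed 0.

M9 inverted output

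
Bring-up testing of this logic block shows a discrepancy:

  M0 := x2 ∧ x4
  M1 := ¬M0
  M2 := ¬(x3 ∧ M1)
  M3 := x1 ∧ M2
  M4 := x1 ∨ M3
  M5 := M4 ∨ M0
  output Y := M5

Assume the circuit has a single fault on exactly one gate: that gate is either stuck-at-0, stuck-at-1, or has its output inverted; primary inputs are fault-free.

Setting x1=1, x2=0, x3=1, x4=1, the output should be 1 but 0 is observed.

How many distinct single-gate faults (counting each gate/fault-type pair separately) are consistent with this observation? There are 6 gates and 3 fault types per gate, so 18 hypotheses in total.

4

Fault-free: M0=0, M1=1, M2=0, M3=0, M4=1, M5=1 → 1. Observed 0.
  M0: none of the 3 fault types match ✗
  M1: none of the 3 fault types match ✗
  M2: none of the 3 fault types match ✗
  M3: none of the 3 fault types match ✗
  M4: stuck-at-0, inverted output ✓; others ✗
  M5: stuck-at-0, inverted output ✓; others ✗
Consistent faults: {M4 stuck-at-0, M4 inverted output, M5 stuck-at-0, M5 inverted output} — 4 in all.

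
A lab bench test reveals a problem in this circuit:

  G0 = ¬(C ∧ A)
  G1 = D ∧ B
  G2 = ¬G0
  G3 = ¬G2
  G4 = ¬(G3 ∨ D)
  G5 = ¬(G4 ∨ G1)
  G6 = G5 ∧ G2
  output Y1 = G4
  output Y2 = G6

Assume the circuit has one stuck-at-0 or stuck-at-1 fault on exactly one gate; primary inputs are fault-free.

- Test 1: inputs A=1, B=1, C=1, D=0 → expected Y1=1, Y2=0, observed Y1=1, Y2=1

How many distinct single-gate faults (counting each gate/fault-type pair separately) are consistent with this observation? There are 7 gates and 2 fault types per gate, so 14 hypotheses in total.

2

Fault-free: G0=0, G1=0, G2=1, G3=0, G4=1, G5=0, G6=0 → Y1=1, Y2=0. Observed Y1=1, Y2=1.
  G0 stuck-at-0: output Y1=1, Y2=0 ✗
  G0 stuck-at-1: output Y1=0, Y2=0 ✗
  G1 stuck-at-0: output Y1=1, Y2=0 ✗
  G1 stuck-at-1: output Y1=1, Y2=0 ✗
  G2 stuck-at-0: output Y1=0, Y2=0 ✗
  G2 stuck-at-1: output Y1=1, Y2=0 ✗
  G3 stuck-at-0: output Y1=1, Y2=0 ✗
  G3 stuck-at-1: output Y1=0, Y2=1 ✗
  G4 stuck-at-0: output Y1=0, Y2=1 ✗
  G4 stuck-at-1: output Y1=1, Y2=0 ✗
  G5 stuck-at-0: output Y1=1, Y2=0 ✗
  G5 stuck-at-1: output Y1=1, Y2=1 ✓
  G6 stuck-at-0: output Y1=1, Y2=0 ✗
  G6 stuck-at-1: output Y1=1, Y2=1 ✓
Consistent faults: {G5 stuck-at-1, G6 stuck-at-1} — 2 in all.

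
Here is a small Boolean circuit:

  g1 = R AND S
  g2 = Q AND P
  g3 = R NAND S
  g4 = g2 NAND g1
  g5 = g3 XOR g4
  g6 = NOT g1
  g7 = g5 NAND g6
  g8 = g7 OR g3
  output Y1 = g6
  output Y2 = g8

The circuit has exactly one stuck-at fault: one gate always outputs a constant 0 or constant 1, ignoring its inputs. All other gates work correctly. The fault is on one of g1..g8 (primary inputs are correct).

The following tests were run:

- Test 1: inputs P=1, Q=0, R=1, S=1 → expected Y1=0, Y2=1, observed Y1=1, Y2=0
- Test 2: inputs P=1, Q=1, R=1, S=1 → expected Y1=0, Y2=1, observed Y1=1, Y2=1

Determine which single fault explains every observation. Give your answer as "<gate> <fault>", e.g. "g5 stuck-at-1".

Fault-free values for test 1 (P=1, Q=0, R=1, S=1): g1=1, g2=0, g3=0, g4=1, g5=1, g6=0, g7=1, g8=1, giving Y1=0, Y2=1. Observed Y1=1, Y2=0.
Test 1: faults giving observed Y1=1, Y2=0 are {g1 stuck-at-0, g6 stuck-at-1}.
Test 2 (P=1, Q=1, R=1, S=1): fault-free g1=1, g2=1, g3=0, g4=0, g5=0, g6=0, g7=1, g8=1 → Y1=0, Y2=1; observed Y1=1, Y2=1. Eliminates g1 stuck-at-0.
Only g6 stuck-at-1 is consistent with every test.

g6 stuck-at-1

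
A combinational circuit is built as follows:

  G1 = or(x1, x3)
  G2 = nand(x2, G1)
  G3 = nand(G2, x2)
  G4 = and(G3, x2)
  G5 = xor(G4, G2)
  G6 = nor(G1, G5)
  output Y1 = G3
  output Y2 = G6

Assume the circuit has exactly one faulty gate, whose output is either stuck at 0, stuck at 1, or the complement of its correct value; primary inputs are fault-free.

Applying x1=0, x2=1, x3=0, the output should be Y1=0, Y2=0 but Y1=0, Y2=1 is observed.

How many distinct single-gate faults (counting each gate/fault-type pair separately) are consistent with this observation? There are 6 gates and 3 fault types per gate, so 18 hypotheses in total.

6

Fault-free: G1=0, G2=1, G3=0, G4=0, G5=1, G6=0 → Y1=0, Y2=0. Observed Y1=0, Y2=1.
  G1: none of the 3 fault types match ✗
  G2: none of the 3 fault types match ✗
  G3: none of the 3 fault types match ✗
  G4: stuck-at-1, inverted output ✓; others ✗
  G5: stuck-at-0, inverted output ✓; others ✗
  G6: stuck-at-1, inverted output ✓; others ✗
Consistent faults: {G4 stuck-at-1, G4 inverted output, G5 stuck-at-0, G5 inverted output, G6 stuck-at-1, G6 inverted output} — 6 in all.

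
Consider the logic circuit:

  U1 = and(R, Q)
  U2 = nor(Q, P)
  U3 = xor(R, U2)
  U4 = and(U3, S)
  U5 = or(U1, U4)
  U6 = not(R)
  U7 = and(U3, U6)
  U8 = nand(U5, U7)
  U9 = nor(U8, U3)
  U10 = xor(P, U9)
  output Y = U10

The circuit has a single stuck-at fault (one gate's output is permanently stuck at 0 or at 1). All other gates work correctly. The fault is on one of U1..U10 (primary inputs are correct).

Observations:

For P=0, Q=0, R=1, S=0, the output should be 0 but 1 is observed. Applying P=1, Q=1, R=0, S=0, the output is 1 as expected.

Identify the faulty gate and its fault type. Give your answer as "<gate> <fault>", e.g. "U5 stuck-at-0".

U10 stuck-at-1

Fault-free values for test 1 (P=0, Q=0, R=1, S=0): U1=0, U2=1, U3=0, U4=0, U5=0, U6=0, U7=0, U8=1, U9=0, U10=0, giving Y=0. Observed 1.
Test 1: faults giving observed 1 are {U8 stuck-at-0, U9 stuck-at-1, U10 stuck-at-1}.
Test 2 (P=1, Q=1, R=0, S=0): fault-free U1=0, U2=0, U3=0, U4=0, U5=0, U6=1, U7=0, U8=1, U9=0, U10=1 → 1; observed 1. Eliminates U8 stuck-at-0, U9 stuck-at-1.
Only U10 stuck-at-1 is consistent with every test.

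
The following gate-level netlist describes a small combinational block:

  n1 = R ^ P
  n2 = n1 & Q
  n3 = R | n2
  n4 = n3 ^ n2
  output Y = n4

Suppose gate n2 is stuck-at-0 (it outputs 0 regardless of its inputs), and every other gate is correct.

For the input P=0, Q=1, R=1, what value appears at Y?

Propagate with n2 forced: n1=1, n2=0 [stuck-at-0], n3=1, n4=1.
So Y = 1. (Without the fault it would be 0.)

1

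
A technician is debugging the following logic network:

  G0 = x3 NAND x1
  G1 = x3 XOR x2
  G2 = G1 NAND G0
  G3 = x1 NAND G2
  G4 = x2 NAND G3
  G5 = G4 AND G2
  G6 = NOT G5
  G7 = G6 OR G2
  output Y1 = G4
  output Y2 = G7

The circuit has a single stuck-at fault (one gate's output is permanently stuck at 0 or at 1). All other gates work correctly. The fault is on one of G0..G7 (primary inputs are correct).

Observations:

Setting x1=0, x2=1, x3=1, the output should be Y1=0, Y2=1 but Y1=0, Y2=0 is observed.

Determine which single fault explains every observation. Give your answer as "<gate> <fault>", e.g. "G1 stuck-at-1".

G7 stuck-at-0

Fault-free values for test 1 (x1=0, x2=1, x3=1): G0=1, G1=0, G2=1, G3=1, G4=0, G5=0, G6=1, G7=1, giving Y1=0, Y2=1. Observed Y1=0, Y2=0.
Test 1: faults giving observed Y1=0, Y2=0 are {G7 stuck-at-0}.
Only G7 stuck-at-0 is consistent with every test.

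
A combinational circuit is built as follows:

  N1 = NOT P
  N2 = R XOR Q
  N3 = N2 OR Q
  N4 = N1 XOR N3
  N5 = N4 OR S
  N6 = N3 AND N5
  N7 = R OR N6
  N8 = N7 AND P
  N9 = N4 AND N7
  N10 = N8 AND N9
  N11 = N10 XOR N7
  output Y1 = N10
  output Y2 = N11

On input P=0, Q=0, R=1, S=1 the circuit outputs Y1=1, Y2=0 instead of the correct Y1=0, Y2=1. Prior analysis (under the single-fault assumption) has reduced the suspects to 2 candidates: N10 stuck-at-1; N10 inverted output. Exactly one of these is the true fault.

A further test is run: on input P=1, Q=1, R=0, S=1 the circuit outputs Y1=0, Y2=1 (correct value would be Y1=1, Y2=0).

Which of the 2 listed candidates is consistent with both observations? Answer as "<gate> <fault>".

N10 inverted output

Evaluate each candidate on input P=1, Q=1, R=0, S=1:
  N10 stuck-at-1: N1=0, N2=1, N3=1, N4=1, N5=1, N6=1, N7=1, N8=1, N9=1, N10=1 [stuck-at-1], N11=0 → Y1=1, Y2=0 — eliminated
  N10 inverted output: N1=0, N2=1, N3=1, N4=1, N5=1, N6=1, N7=1, N8=1, N9=1, N10=0 [inverted output], N11=1 → Y1=0, Y2=1 — matches
Only N10 inverted output reproduces the observed Y1=0, Y2=1.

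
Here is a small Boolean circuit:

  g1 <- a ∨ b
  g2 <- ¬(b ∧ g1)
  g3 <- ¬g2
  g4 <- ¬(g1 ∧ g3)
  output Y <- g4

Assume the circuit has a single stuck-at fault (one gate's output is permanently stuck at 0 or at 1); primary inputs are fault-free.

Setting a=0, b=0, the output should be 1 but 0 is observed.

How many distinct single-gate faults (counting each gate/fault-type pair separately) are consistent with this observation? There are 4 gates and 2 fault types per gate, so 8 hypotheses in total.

1

Fault-free: g1=0, g2=1, g3=0, g4=1 → 1. Observed 0.
  g1 stuck-at-0: output 1 ✗
  g1 stuck-at-1: output 1 ✗
  g2 stuck-at-0: output 1 ✗
  g2 stuck-at-1: output 1 ✗
  g3 stuck-at-0: output 1 ✗
  g3 stuck-at-1: output 1 ✗
  g4 stuck-at-0: output 0 ✓
  g4 stuck-at-1: output 1 ✗
Consistent faults: {g4 stuck-at-0} — 1 in all.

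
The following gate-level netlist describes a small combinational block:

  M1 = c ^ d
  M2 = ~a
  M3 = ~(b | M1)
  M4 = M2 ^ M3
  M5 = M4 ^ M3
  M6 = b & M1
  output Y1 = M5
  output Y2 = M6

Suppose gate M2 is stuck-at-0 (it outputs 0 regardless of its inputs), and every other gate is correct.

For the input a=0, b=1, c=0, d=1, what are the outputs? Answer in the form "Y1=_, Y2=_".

Propagate with M2 forced: M1=1, M2=0 [stuck-at-0], M3=0, M4=0, M5=0, M6=1.
So the outputs are Y1=0, Y2=1. (Without the fault they would be Y1=1, Y2=1.)

Y1=0, Y2=1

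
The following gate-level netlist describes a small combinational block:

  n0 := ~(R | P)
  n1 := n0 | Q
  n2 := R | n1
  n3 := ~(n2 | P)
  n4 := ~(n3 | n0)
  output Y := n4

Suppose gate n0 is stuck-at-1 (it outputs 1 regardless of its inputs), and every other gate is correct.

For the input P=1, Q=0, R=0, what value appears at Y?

Propagate with n0 forced: n0=1 [stuck-at-1], n1=1, n2=1, n3=0, n4=0.
So Y = 0. (Without the fault it would be 1.)

0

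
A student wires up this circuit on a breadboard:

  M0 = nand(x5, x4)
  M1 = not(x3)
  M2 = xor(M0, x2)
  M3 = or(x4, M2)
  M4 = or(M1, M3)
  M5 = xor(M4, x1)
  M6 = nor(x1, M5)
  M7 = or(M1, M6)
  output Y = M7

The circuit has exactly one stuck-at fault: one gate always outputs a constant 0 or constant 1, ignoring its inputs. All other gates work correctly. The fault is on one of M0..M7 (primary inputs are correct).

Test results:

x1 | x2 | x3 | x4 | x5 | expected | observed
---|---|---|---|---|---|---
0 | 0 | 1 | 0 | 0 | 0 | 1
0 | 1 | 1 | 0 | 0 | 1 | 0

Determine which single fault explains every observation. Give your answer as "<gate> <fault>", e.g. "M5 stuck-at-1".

Fault-free values for test 1 (x1=0, x2=0, x3=1, x4=0, x5=0): M0=1, M1=0, M2=1, M3=1, M4=1, M5=1, M6=0, M7=0, giving Y=0. Observed 1.
Test 1: faults giving observed 1 are {M0 stuck-at-0, M1 stuck-at-1, M2 stuck-at-0, M3 stuck-at-0, M4 stuck-at-0, M5 stuck-at-0, M6 stuck-at-1, M7 stuck-at-1}.
Test 2 (x1=0, x2=1, x3=1, x4=0, x5=0): fault-free M0=1, M1=0, M2=0, M3=0, M4=0, M5=0, M6=1, M7=1 → 1; observed 0. Eliminates M1 stuck-at-1, M2 stuck-at-0, M3 stuck-at-0, M4 stuck-at-0, M5 stuck-at-0, M6 stuck-at-1, M7 stuck-at-1.
Only M0 stuck-at-0 is consistent with every test.

M0 stuck-at-0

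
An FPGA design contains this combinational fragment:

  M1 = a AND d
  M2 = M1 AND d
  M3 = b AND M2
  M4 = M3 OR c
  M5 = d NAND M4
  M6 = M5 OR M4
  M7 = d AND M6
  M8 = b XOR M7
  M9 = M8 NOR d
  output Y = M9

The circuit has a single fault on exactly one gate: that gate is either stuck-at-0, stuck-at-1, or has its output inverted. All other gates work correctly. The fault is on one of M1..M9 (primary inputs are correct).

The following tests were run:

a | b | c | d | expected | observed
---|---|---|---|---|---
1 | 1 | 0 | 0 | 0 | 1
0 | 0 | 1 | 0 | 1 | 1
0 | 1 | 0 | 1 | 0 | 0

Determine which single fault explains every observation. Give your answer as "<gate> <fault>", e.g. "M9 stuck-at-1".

M8 stuck-at-0

Fault-free values for test 1 (a=1, b=1, c=0, d=0): M1=0, M2=0, M3=0, M4=0, M5=1, M6=1, M7=0, M8=1, M9=0, giving Y=0. Observed 1.
Test 1: faults giving observed 1 are {M7 stuck-at-1, M7 inverted output, M8 stuck-at-0, M8 inverted output, M9 stuck-at-1, M9 inverted output}.
Test 2 (a=0, b=0, c=1, d=0): fault-free M1=0, M2=0, M3=0, M4=1, M5=1, M6=1, M7=0, M8=0, M9=1 → 1; observed 1. Eliminates M7 stuck-at-1, M7 inverted output, M8 inverted output, M9 inverted output.
Test 3 (a=0, b=1, c=0, d=1): fault-free M1=0, M2=0, M3=0, M4=0, M5=1, M6=1, M7=1, M8=0, M9=0 → 0; observed 0. Eliminates M9 stuck-at-1.
Only M8 stuck-at-0 is consistent with every test.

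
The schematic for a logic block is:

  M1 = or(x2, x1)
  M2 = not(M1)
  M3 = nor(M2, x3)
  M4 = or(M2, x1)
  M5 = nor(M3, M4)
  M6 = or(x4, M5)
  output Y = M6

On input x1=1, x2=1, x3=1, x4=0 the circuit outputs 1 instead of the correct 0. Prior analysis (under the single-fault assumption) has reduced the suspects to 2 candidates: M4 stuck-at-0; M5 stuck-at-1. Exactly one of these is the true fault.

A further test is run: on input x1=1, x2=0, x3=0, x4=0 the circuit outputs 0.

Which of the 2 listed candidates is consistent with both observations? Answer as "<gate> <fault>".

M4 stuck-at-0

Evaluate each candidate on input x1=1, x2=0, x3=0, x4=0:
  M4 stuck-at-0: M1=1, M2=0, M3=1, M4=0 [stuck-at-0], M5=0, M6=0 → 0 — matches
  M5 stuck-at-1: M1=1, M2=0, M3=1, M4=1, M5=1 [stuck-at-1], M6=1 → 1 — eliminated
Only M4 stuck-at-0 reproduces the observed 0.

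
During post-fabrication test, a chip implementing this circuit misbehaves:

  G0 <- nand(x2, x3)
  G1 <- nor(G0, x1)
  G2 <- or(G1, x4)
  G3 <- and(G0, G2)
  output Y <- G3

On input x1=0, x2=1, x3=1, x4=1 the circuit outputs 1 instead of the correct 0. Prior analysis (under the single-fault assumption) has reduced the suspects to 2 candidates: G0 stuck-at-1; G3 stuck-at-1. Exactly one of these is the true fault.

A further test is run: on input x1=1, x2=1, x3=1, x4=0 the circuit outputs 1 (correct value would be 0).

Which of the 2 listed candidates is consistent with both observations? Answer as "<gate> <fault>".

Evaluate each candidate on input x1=1, x2=1, x3=1, x4=0:
  G0 stuck-at-1: G0=1 [stuck-at-1], G1=0, G2=0, G3=0 → 0 — eliminated
  G3 stuck-at-1: G0=0, G1=0, G2=0, G3=1 [stuck-at-1] → 1 — matches
Only G3 stuck-at-1 reproduces the observed 1.

G3 stuck-at-1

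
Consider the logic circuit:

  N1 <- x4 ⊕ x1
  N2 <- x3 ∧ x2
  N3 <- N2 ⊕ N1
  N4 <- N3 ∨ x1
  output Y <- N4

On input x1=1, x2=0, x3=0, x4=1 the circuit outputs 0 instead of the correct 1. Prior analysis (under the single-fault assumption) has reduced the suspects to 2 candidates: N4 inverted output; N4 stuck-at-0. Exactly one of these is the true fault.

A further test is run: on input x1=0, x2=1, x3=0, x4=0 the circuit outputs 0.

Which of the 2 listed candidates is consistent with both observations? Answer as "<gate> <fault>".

N4 stuck-at-0

Evaluate each candidate on input x1=0, x2=1, x3=0, x4=0:
  N4 inverted output: N1=0, N2=0, N3=0, N4=1 [inverted output] → 1 — eliminated
  N4 stuck-at-0: N1=0, N2=0, N3=0, N4=0 [stuck-at-0] → 0 — matches
Only N4 stuck-at-0 reproduces the observed 0.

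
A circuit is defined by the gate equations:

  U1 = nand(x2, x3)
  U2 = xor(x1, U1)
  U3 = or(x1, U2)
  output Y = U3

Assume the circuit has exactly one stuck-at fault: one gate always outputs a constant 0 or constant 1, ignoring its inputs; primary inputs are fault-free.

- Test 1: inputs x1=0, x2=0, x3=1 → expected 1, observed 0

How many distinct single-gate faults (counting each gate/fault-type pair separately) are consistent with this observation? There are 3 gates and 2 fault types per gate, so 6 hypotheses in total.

Fault-free: U1=1, U2=1, U3=1 → 1. Observed 0.
  U1 stuck-at-0: output 0 ✓
  U1 stuck-at-1: output 1 ✗
  U2 stuck-at-0: output 0 ✓
  U2 stuck-at-1: output 1 ✗
  U3 stuck-at-0: output 0 ✓
  U3 stuck-at-1: output 1 ✗
Consistent faults: {U1 stuck-at-0, U2 stuck-at-0, U3 stuck-at-0} — 3 in all.

3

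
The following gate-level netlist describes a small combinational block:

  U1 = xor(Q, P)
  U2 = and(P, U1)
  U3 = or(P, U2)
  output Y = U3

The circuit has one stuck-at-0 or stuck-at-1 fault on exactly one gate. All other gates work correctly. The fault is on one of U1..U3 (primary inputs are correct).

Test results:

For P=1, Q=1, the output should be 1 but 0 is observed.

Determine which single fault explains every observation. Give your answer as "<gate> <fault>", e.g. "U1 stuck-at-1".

Fault-free values for test 1 (P=1, Q=1): U1=0, U2=0, U3=1, giving Y=1. Observed 0.
Test 1: faults giving observed 0 are {U3 stuck-at-0}.
Only U3 stuck-at-0 is consistent with every test.

U3 stuck-at-0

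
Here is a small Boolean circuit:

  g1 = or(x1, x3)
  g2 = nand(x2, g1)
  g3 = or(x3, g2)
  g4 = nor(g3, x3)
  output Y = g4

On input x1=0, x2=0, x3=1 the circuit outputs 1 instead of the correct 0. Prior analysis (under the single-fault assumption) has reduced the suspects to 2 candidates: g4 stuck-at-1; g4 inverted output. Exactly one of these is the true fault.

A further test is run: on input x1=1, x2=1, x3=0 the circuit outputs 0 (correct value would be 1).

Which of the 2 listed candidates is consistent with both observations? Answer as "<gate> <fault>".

g4 inverted output

Evaluate each candidate on input x1=1, x2=1, x3=0:
  g4 stuck-at-1: g1=1, g2=0, g3=0, g4=1 [stuck-at-1] → 1 — eliminated
  g4 inverted output: g1=1, g2=0, g3=0, g4=0 [inverted output] → 0 — matches
Only g4 inverted output reproduces the observed 0.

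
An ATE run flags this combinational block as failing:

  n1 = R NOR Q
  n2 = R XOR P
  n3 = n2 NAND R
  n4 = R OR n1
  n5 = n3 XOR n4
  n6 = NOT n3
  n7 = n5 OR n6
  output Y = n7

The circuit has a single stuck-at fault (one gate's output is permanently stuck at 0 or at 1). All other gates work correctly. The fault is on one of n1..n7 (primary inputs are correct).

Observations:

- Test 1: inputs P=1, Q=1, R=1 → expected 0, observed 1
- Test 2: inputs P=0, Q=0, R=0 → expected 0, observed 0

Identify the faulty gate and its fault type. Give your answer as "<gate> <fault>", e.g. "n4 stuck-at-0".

n2 stuck-at-1

Fault-free values for test 1 (P=1, Q=1, R=1): n1=0, n2=0, n3=1, n4=1, n5=0, n6=0, n7=0, giving Y=0. Observed 1.
Test 1: faults giving observed 1 are {n2 stuck-at-1, n3 stuck-at-0, n4 stuck-at-0, n5 stuck-at-1, n6 stuck-at-1, n7 stuck-at-1}.
Test 2 (P=0, Q=0, R=0): fault-free n1=1, n2=0, n3=1, n4=1, n5=0, n6=0, n7=0 → 0; observed 0. Eliminates n3 stuck-at-0, n4 stuck-at-0, n5 stuck-at-1, n6 stuck-at-1, n7 stuck-at-1.
Only n2 stuck-at-1 is consistent with every test.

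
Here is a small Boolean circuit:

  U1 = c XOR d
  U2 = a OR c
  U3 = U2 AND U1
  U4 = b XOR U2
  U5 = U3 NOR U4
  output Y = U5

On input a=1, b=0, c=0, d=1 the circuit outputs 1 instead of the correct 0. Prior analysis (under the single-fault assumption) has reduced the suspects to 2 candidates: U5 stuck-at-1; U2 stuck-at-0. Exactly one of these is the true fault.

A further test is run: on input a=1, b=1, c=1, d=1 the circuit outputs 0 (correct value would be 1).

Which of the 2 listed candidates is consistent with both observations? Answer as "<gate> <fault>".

Evaluate each candidate on input a=1, b=1, c=1, d=1:
  U5 stuck-at-1: U1=0, U2=1, U3=0, U4=0, U5=1 [stuck-at-1] → 1 — eliminated
  U2 stuck-at-0: U1=0, U2=0 [stuck-at-0], U3=0, U4=1, U5=0 → 0 — matches
Only U2 stuck-at-0 reproduces the observed 0.

U2 stuck-at-0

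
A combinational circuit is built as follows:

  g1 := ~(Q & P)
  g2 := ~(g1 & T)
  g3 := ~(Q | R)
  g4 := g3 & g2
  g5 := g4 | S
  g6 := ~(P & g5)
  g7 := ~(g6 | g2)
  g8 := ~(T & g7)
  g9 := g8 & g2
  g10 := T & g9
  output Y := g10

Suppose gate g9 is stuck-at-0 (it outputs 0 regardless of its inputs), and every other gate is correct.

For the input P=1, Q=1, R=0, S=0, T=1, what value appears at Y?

Propagate with g9 forced: g1=0, g2=1, g3=0, g4=0, g5=0, g6=1, g7=0, g8=1, g9=0 [stuck-at-0], g10=0.
So Y = 0. (Without the fault it would be 1.)

0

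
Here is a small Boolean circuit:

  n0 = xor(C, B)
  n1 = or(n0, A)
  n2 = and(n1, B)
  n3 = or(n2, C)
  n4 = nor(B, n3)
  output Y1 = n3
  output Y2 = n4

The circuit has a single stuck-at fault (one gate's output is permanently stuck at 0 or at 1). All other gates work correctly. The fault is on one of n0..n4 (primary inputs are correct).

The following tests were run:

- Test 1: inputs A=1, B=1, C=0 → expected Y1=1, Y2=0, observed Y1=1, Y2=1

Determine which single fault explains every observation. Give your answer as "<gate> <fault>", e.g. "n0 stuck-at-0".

n4 stuck-at-1

Fault-free values for test 1 (A=1, B=1, C=0): n0=1, n1=1, n2=1, n3=1, n4=0, giving Y1=1, Y2=0. Observed Y1=1, Y2=1.
Test 1: faults giving observed Y1=1, Y2=1 are {n4 stuck-at-1}.
Only n4 stuck-at-1 is consistent with every test.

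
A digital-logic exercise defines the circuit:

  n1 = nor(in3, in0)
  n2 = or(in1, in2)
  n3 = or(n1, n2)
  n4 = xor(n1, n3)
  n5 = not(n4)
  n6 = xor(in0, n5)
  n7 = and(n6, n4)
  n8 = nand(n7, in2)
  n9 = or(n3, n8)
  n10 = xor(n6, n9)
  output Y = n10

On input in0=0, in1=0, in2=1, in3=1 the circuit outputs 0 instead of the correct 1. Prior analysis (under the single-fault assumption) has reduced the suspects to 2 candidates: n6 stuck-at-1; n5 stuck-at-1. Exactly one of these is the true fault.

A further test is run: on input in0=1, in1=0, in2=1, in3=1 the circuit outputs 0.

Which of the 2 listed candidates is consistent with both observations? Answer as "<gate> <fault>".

Evaluate each candidate on input in0=1, in1=0, in2=1, in3=1:
  n6 stuck-at-1: n1=0, n2=1, n3=1, n4=1, n5=0, n6=1 [stuck-at-1], n7=1, n8=0, n9=1, n10=0 → 0 — matches
  n5 stuck-at-1: n1=0, n2=1, n3=1, n4=1, n5=1 [stuck-at-1], n6=0, n7=0, n8=1, n9=1, n10=1 → 1 — eliminated
Only n6 stuck-at-1 reproduces the observed 0.

n6 stuck-at-1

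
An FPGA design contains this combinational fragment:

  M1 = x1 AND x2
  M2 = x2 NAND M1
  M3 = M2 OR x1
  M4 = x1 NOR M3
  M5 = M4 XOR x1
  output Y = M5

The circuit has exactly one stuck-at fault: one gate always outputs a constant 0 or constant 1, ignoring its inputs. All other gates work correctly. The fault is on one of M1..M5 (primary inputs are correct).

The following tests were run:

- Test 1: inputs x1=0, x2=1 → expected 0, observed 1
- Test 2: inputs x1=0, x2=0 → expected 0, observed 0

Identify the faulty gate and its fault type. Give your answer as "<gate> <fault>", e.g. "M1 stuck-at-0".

M1 stuck-at-1

Fault-free values for test 1 (x1=0, x2=1): M1=0, M2=1, M3=1, M4=0, M5=0, giving Y=0. Observed 1.
Test 1: faults giving observed 1 are {M1 stuck-at-1, M2 stuck-at-0, M3 stuck-at-0, M4 stuck-at-1, M5 stuck-at-1}.
Test 2 (x1=0, x2=0): fault-free M1=0, M2=1, M3=1, M4=0, M5=0 → 0; observed 0. Eliminates M2 stuck-at-0, M3 stuck-at-0, M4 stuck-at-1, M5 stuck-at-1.
Only M1 stuck-at-1 is consistent with every test.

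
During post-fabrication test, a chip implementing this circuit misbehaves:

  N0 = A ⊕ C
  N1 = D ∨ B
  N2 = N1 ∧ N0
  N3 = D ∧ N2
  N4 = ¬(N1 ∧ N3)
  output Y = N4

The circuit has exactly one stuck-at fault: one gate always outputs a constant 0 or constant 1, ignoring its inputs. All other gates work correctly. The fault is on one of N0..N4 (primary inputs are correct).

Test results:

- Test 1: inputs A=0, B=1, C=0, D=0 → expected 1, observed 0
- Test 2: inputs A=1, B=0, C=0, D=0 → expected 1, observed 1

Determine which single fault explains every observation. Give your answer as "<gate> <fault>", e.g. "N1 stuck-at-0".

N3 stuck-at-1

Fault-free values for test 1 (A=0, B=1, C=0, D=0): N0=0, N1=1, N2=0, N3=0, N4=1, giving Y=1. Observed 0.
Test 1: faults giving observed 0 are {N3 stuck-at-1, N4 stuck-at-0}.
Test 2 (A=1, B=0, C=0, D=0): fault-free N0=1, N1=0, N2=0, N3=0, N4=1 → 1; observed 1. Eliminates N4 stuck-at-0.
Only N3 stuck-at-1 is consistent with every test.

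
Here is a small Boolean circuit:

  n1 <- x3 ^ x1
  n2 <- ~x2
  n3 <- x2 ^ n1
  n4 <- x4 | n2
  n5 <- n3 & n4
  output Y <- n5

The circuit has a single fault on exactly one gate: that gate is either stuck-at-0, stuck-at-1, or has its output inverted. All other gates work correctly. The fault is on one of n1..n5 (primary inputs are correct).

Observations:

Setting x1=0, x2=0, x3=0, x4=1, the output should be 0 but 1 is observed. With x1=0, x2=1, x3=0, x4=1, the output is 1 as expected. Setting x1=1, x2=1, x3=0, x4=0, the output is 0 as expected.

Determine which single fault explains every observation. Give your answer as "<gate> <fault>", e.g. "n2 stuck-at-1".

Fault-free values for test 1 (x1=0, x2=0, x3=0, x4=1): n1=0, n2=1, n3=0, n4=1, n5=0, giving Y=0. Observed 1.
Test 1: faults giving observed 1 are {n1 stuck-at-1, n1 inverted output, n3 stuck-at-1, n3 inverted output, n5 stuck-at-1, n5 inverted output}.
Test 2 (x1=0, x2=1, x3=0, x4=1): fault-free n1=0, n2=0, n3=1, n4=1, n5=1 → 1; observed 1. Eliminates n1 stuck-at-1, n1 inverted output, n3 inverted output, n5 inverted output.
Test 3 (x1=1, x2=1, x3=0, x4=0): fault-free n1=1, n2=0, n3=0, n4=0, n5=0 → 0; observed 0. Eliminates n5 stuck-at-1.
Only n3 stuck-at-1 is consistent with every test.

n3 stuck-at-1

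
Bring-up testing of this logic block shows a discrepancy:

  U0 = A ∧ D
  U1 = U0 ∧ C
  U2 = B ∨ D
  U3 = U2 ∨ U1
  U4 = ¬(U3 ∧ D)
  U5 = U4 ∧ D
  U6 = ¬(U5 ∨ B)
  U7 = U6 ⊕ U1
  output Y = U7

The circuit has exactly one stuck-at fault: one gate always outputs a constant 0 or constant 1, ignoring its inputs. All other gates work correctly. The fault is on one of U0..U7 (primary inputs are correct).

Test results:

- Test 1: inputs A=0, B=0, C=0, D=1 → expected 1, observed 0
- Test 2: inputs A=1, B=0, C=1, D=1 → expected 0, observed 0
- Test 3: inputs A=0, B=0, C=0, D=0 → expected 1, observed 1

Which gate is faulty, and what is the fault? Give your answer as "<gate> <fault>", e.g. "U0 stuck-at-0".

U2 stuck-at-0

Fault-free values for test 1 (A=0, B=0, C=0, D=1): U0=0, U1=0, U2=1, U3=1, U4=0, U5=0, U6=1, U7=1, giving Y=1. Observed 0.
Test 1: faults giving observed 0 are {U1 stuck-at-1, U2 stuck-at-0, U3 stuck-at-0, U4 stuck-at-1, U5 stuck-at-1, U6 stuck-at-0, U7 stuck-at-0}.
Test 2 (A=1, B=0, C=1, D=1): fault-free U0=1, U1=1, U2=1, U3=1, U4=0, U5=0, U6=1, U7=0 → 0; observed 0. Eliminates U3 stuck-at-0, U4 stuck-at-1, U5 stuck-at-1, U6 stuck-at-0.
Test 3 (A=0, B=0, C=0, D=0): fault-free U0=0, U1=0, U2=0, U3=0, U4=1, U5=0, U6=1, U7=1 → 1; observed 1. Eliminates U1 stuck-at-1, U7 stuck-at-0.
Only U2 stuck-at-0 is consistent with every test.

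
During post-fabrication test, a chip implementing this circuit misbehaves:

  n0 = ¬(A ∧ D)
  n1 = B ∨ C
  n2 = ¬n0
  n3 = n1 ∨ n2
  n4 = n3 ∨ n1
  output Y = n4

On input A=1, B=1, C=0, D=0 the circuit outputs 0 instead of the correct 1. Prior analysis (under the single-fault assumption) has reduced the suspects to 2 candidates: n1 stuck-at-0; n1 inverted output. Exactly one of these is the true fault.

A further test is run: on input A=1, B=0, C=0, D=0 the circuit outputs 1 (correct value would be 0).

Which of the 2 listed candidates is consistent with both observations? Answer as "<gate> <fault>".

n1 inverted output

Evaluate each candidate on input A=1, B=0, C=0, D=0:
  n1 stuck-at-0: n0=1, n1=0 [stuck-at-0], n2=0, n3=0, n4=0 → 0 — eliminated
  n1 inverted output: n0=1, n1=1 [inverted output], n2=0, n3=1, n4=1 → 1 — matches
Only n1 inverted output reproduces the observed 1.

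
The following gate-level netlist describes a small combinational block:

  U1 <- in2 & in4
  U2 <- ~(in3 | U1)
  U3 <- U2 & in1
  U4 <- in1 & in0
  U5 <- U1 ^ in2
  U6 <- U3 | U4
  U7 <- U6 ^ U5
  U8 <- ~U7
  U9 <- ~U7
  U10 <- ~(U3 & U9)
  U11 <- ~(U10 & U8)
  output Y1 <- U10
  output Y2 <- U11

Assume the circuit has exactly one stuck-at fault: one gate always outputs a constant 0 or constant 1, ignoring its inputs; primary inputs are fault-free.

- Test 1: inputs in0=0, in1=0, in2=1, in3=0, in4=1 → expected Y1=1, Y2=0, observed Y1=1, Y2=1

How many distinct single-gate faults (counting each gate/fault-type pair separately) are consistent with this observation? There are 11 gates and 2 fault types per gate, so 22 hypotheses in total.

Fault-free: U1=1, U2=0, U3=0, U4=0, U5=0, U6=0, U7=0, U8=1, U9=1, U10=1, U11=0 → Y1=1, Y2=0. Observed Y1=1, Y2=1.
  U1: stuck-at-0 ✓; others ✗
  U2: none of the 2 fault types match ✗
  U3: stuck-at-1 ✓; others ✗
  U4: stuck-at-1 ✓; others ✗
  U5: stuck-at-1 ✓; others ✗
  U6: stuck-at-1 ✓; others ✗
  U7: stuck-at-1 ✓; others ✗
  U8: stuck-at-0 ✓; others ✗
  U9: none of the 2 fault types match ✗
  U10: none of the 2 fault types match ✗
  U11: stuck-at-1 ✓; others ✗
Consistent faults: {U1 stuck-at-0, U3 stuck-at-1, U4 stuck-at-1, U5 stuck-at-1, U6 stuck-at-1, U7 stuck-at-1, U8 stuck-at-0, U11 stuck-at-1} — 8 in all.

8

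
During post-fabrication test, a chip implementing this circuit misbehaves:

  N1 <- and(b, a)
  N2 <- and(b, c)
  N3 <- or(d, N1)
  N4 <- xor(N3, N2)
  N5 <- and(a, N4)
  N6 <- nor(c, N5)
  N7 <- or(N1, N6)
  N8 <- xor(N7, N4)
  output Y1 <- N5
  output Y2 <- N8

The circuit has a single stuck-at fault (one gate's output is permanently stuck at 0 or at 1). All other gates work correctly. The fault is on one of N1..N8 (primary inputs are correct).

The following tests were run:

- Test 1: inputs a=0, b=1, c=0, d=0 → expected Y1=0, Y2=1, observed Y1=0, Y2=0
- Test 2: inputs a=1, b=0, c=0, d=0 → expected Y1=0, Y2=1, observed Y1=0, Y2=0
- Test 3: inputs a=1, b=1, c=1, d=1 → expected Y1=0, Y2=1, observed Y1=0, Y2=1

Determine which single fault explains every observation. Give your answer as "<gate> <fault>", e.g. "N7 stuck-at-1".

N6 stuck-at-0

Fault-free values for test 1 (a=0, b=1, c=0, d=0): N1=0, N2=0, N3=0, N4=0, N5=0, N6=1, N7=1, N8=1, giving Y1=0, Y2=1. Observed Y1=0, Y2=0.
Test 1: faults giving observed Y1=0, Y2=0 are {N1 stuck-at-1, N2 stuck-at-1, N3 stuck-at-1, N4 stuck-at-1, N6 stuck-at-0, N7 stuck-at-0, N8 stuck-at-0}.
Test 2 (a=1, b=0, c=0, d=0): fault-free N1=0, N2=0, N3=0, N4=0, N5=0, N6=1, N7=1, N8=1 → Y1=0, Y2=1; observed Y1=0, Y2=0. Eliminates N1 stuck-at-1, N2 stuck-at-1, N3 stuck-at-1, N4 stuck-at-1.
Test 3 (a=1, b=1, c=1, d=1): fault-free N1=1, N2=1, N3=1, N4=0, N5=0, N6=0, N7=1, N8=1 → Y1=0, Y2=1; observed Y1=0, Y2=1. Eliminates N7 stuck-at-0, N8 stuck-at-0.
Only N6 stuck-at-0 is consistent with every test.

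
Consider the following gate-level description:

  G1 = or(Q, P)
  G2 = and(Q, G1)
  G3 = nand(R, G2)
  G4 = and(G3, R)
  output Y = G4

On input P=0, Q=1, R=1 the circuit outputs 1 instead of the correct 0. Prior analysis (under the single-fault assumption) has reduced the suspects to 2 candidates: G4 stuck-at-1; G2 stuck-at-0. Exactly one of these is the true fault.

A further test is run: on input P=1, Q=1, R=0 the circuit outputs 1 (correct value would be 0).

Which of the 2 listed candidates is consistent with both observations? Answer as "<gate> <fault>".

G4 stuck-at-1

Evaluate each candidate on input P=1, Q=1, R=0:
  G4 stuck-at-1: G1=1, G2=1, G3=1, G4=1 [stuck-at-1] → 1 — matches
  G2 stuck-at-0: G1=1, G2=0 [stuck-at-0], G3=1, G4=0 → 0 — eliminated
Only G4 stuck-at-1 reproduces the observed 1.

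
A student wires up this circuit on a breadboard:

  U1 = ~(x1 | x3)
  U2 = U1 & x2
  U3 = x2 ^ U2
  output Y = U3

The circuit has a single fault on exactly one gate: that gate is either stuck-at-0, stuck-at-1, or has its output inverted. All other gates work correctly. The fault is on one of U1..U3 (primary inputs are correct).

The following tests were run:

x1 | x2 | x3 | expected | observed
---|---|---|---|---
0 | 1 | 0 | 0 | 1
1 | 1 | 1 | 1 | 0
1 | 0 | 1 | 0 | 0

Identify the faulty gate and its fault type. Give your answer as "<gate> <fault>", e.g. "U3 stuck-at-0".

Fault-free values for test 1 (x1=0, x2=1, x3=0): U1=1, U2=1, U3=0, giving Y=0. Observed 1.
Test 1: faults giving observed 1 are {U1 stuck-at-0, U1 inverted output, U2 stuck-at-0, U2 inverted output, U3 stuck-at-1, U3 inverted output}.
Test 2 (x1=1, x2=1, x3=1): fault-free U1=0, U2=0, U3=1 → 1; observed 0. Eliminates U1 stuck-at-0, U2 stuck-at-0, U3 stuck-at-1.
Test 3 (x1=1, x2=0, x3=1): fault-free U1=0, U2=0, U3=0 → 0; observed 0. Eliminates U2 inverted output, U3 inverted output.
Only U1 inverted output is consistent with every test.

U1 inverted output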